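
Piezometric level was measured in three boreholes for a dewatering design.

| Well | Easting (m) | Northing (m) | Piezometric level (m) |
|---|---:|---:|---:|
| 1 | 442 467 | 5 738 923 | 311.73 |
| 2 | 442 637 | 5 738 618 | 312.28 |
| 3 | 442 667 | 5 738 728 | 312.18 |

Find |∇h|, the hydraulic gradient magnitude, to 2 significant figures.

With h = a·x + b·y + c and 1 as origin, the differences give:
  170·a + (-305)·b = +0.55
  200·a + (-195)·b = +0.45
Eliminate b (×(-195) and ×(-305), subtract): 27850·a = 30.000 → a = ∂h/∂x = +0.001077
Back-substitute: b = ∂h/∂y = -0.001203.
|∇h| = √(0.001077² + -0.001203²) = 0.001615

0.0016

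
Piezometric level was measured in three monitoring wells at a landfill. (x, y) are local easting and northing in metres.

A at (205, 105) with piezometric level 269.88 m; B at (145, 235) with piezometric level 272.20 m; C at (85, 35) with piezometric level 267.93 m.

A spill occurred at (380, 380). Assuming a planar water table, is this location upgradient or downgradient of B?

upgradient

With h = a·x + b·y + c and A as origin, the differences give:
  (-60)·a + 130·b = +2.32
  (-120)·a + (-70)·b = -1.95
Eliminate b (×(-70) and ×130, subtract): 19800·a = 91.100 → a = ∂h/∂x = +0.004601
Back-substitute: b = ∂h/∂y = +0.01997.
Head at (380, 380) = 269.88 + (+0.004601)·(175) + (+0.01997)·(275) = 276.18 m.
That is higher than the 272.20 m at B, so the point is upgradient.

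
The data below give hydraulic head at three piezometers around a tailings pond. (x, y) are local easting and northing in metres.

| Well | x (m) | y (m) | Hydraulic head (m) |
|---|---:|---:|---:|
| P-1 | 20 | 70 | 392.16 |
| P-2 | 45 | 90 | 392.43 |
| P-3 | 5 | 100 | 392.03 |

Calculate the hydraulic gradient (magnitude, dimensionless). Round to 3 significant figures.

Taking P-1 as reference: P-2−P-1 = (25, 20, +0.27); P-3−P-1 = (-15, 30, -0.13).
Solve a·Δx + b·Δy = Δh: det = 25·30 − (-15)·20 = 1050.
∂h/∂x = [(+0.27)·30 − (-0.13)·20] / 1050 = +0.01019
∂h/∂y = [25·(-0.13) − (-15)·(+0.27)] / 1050 = +0.0007619
|∇h| = √(0.01019² + 0.0007619²) = 0.01022

0.0102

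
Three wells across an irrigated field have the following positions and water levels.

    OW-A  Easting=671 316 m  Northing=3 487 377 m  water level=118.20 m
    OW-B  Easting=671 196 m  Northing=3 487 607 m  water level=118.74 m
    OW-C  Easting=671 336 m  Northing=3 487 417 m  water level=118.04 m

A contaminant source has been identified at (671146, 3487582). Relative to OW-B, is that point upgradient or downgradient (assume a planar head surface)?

upgradient

With h = a·x + b·y + c and OW-A as origin, the differences give:
  (-120)·a + 230·b = +0.54
  20·a + 40·b = -0.16
Eliminate b (×40 and ×230, subtract): -9400·a = 58.400 → a = ∂h/∂x = -0.006213
Back-substitute: b = ∂h/∂y = -0.0008936.
Head at (671146, 3487582) = 118.20 + (-0.006213)·(-170) + (-0.0008936)·(205) = 119.07 m.
That is higher than the 118.74 m at OW-B, so the point is upgradient.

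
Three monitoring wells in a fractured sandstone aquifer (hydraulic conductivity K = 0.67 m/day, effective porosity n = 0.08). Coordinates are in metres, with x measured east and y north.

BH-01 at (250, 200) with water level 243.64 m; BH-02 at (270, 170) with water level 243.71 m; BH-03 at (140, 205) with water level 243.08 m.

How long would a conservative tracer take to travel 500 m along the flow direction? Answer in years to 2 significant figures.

31 years

Differences from BH-01: to BH-02 (Δx, Δy, Δh) = (20, -30, +0.07); to BH-03 = (-110, 5, -0.56).
Determinant of the coordinate differences = 20·5 − (-110)·(-30) = -3200.
∂h/∂x = [(+0.07)·5 − (-0.56)·(-30)] / -3200 = +0.005141
∂h/∂y = [20·(-0.56) − (-110)·(+0.07)] / -3200 = +0.001094
|∇h| = √(0.005141² + 0.001094²) = 0.005256
Seepage velocity v = K·i/n = 0.67 × 0.005256 / 0.08 = 0.04402 m/day.
t = 500 / 0.04402 = 1.136e+04 days = 31.1 years.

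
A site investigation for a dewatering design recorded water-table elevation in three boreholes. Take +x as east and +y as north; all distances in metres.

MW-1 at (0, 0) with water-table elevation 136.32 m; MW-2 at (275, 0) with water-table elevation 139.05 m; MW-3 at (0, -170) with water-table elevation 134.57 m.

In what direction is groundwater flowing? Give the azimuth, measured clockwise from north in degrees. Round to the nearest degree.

224°

∂h/∂x = (139.05 − 136.32) / (275 − 0) = +0.009927
∂h/∂y = (134.57 − 136.32) / (-170 − 0) = +0.01029
Flow direction (−∇h) has components (-0.009927 E, -0.01029 N).
Azimuth = atan2(E, N) = atan2(-0.009927, -0.01029) = 224.0° ≈ 224°.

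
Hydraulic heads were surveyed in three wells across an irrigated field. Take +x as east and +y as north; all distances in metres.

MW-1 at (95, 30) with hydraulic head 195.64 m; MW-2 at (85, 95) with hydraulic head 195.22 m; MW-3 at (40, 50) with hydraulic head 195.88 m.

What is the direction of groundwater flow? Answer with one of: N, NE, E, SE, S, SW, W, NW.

Taking MW-1 as reference: MW-2−MW-1 = (-10, 65, -0.42); MW-3−MW-1 = (-55, 20, +0.24).
Solve a·Δx + b·Δy = Δh: det = (-10)·20 − (-55)·65 = 3375.
∂h/∂x = [(-0.42)·20 − (+0.24)·65] / 3375 = -0.007111
∂h/∂y = [(-10)·(+0.24) − (-55)·(-0.42)] / 3375 = -0.007556
Flow = −∇h = (+0.007111 east, +0.007556 north), which points northeast.

NE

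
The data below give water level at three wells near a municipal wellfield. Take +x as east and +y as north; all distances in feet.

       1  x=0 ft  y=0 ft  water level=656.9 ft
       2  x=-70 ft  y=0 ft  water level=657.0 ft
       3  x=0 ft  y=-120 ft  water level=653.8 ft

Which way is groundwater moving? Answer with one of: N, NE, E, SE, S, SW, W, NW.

S

∂h/∂x = (657.0 − 656.9) / (-70 − 0) = -0.001429
∂h/∂y = (653.8 − 656.9) / (-120 − 0) = +0.02583
Flow = −∇h = (+0.001429 east, -0.02583 north), which points south.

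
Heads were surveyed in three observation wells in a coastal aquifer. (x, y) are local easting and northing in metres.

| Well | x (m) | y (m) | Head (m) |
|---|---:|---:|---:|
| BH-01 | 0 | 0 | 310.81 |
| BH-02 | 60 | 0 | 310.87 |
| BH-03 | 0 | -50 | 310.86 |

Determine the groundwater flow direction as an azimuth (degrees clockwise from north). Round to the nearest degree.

∂h/∂x = (310.87 − 310.81) / (60 − 0) = +0.001000
∂h/∂y = (310.86 − 310.81) / (-50 − 0) = -0.001000
Flow direction (−∇h) has components (-0.001000 E, +0.001000 N).
Azimuth = atan2(E, N) = atan2(-0.001000, +0.001000) = 315.0° ≈ 315°.

315°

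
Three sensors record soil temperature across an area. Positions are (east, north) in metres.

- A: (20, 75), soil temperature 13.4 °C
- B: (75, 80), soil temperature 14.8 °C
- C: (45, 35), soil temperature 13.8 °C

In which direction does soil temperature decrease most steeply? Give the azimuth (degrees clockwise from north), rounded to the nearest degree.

257°

Differences from A: to B (Δx, Δy, Δh) = (55, 5, +1.4); to C = (25, -40, +0.4).
Determinant of the coordinate differences = 55·(-40) − 25·5 = -2325.
∂T/∂x = [(+1.4)·(-40) − (+0.4)·5] / -2325 = +0.02495
∂T/∂y = [55·(+0.4) − 25·(+1.4)] / -2325 = +0.005591
Steepest decrease is along −∇f: components (-0.02495 E, -0.005591 N).
Azimuth = atan2(-0.02495, -0.005591) = 257.4° ≈ 257°.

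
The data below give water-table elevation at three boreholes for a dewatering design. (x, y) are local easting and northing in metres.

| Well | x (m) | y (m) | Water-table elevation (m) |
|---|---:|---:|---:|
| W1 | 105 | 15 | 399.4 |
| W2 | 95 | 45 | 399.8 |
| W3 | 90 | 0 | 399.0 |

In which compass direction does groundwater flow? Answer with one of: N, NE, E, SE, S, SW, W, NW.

Taking W1 as reference: W2−W1 = (-10, 30, +0.4); W3−W1 = (-15, -15, -0.4).
Solve a·Δx + b·Δy = Δh: det = (-10)·(-15) − (-15)·30 = 600.
∂h/∂x = [(+0.4)·(-15) − (-0.4)·30] / 600 = +0.010000
∂h/∂y = [(-10)·(-0.4) − (-15)·(+0.4)] / 600 = +0.01667
Flow = −∇h = (-0.010000 east, -0.01667 north), which points southwest.

SW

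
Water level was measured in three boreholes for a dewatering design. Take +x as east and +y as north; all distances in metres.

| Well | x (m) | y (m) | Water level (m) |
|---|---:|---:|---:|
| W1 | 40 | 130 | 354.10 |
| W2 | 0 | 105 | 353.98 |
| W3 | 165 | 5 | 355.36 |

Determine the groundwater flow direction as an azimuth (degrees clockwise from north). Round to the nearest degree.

Taking W1 as reference: W2−W1 = (-40, -25, -0.12); W3−W1 = (125, -125, +1.26).
Determinant of the coordinate differences = (-40)·(-125) − 125·(-25) = 8125.
∂h/∂x = [(-0.12)·(-125) − (+1.26)·(-25)] / 8125 = +0.005723
∂h/∂y = [(-40)·(+1.26) − 125·(-0.12)] / 8125 = -0.004357
Flow direction (−∇h) has components (-0.005723 E, +0.004357 N).
Azimuth = atan2(E, N) = atan2(-0.005723, +0.004357) = 307.3° ≈ 307°.

307°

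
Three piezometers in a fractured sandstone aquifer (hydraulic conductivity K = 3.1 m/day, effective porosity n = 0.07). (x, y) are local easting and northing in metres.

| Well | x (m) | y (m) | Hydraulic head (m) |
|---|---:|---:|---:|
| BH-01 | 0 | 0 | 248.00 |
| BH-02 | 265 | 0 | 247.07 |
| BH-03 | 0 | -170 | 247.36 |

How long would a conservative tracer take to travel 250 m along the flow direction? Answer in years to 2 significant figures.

∂h/∂x = (247.07 − 248.00) / (265 − 0) = -0.003509
∂h/∂y = (247.36 − 248.00) / (-170 − 0) = +0.003765
|∇h| = √(-0.003509² + 0.003765²) = 0.005147
Seepage velocity v = K·i/n = 3.1 × 0.005147 / 0.07 = 0.2279 m/day.
t = 250 / 0.2279 = 1097 days = 3 years.

3.0 years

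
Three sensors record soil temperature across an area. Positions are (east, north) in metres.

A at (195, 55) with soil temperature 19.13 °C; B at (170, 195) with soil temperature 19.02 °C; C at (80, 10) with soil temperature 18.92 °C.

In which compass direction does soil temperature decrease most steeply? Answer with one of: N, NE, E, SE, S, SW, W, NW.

With T = a·x + b·y + c and A as origin, the differences give:
  (-25)·a + 140·b = -0.11
  (-115)·a + (-45)·b = -0.21
Eliminate b (×(-45) and ×140, subtract): 17225·a = 34.350 → a = ∂T/∂x = +0.001994
Back-substitute: b = ∂T/∂y = -0.0004296.
Steepest decrease is along −∇f = (-0.001994 E, +0.0004296 N) → west.

W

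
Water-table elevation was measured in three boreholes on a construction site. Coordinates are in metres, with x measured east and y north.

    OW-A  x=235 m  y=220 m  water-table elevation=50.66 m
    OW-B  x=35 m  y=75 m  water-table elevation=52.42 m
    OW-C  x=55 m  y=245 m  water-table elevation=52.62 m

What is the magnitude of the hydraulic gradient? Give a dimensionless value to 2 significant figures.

With h = a·x + b·y + c and OW-A as origin, the differences give:
  (-200)·a + (-145)·b = +1.76
  (-180)·a + 25·b = +1.96
Eliminate b (×25 and ×(-145), subtract): -31100·a = 328.200 → a = ∂h/∂x = -0.01055
Back-substitute: b = ∂h/∂y = +0.002418.
|∇h| = √(-0.01055² + 0.002418²) = 0.01082

0.011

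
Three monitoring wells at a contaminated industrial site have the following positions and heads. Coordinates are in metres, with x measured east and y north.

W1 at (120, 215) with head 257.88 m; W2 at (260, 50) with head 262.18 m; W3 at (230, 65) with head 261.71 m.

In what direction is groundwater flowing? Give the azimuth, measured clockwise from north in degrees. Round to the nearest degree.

With h = a·x + b·y + c and W1 as origin, the differences give:
  140·a + (-165)·b = +4.30
  110·a + (-150)·b = +3.83
Eliminate b (×(-150) and ×(-165), subtract): -2850·a = -13.050 → a = ∂h/∂x = +0.004579
Back-substitute: b = ∂h/∂y = -0.02218.
Flow direction (−∇h) has components (-0.004579 E, +0.02218 N).
Azimuth = atan2(E, N) = atan2(-0.004579, +0.02218) = 348.3° ≈ 348°.

348°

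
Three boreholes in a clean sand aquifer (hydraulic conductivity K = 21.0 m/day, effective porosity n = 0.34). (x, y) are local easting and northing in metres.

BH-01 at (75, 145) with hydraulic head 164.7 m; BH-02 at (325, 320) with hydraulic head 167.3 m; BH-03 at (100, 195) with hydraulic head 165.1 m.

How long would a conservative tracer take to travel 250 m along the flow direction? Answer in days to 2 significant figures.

470 days

Taking BH-01 as reference: BH-02−BH-01 = (250, 175, +2.6); BH-03−BH-01 = (25, 50, +0.4).
Determinant of the coordinate differences = 250·50 − 25·175 = 8125.
∂h/∂x = [(+2.6)·50 − (+0.4)·175] / 8125 = +0.007385
∂h/∂y = [250·(+0.4) − 25·(+2.6)] / 8125 = +0.004308
|∇h| = √(0.007385² + 0.004308²) = 0.00855
Seepage velocity v = K·i/n = 21.0 × 0.00855 / 0.34 = 0.5281 m/day.
t = 250 / 0.5281 = 473.4 days.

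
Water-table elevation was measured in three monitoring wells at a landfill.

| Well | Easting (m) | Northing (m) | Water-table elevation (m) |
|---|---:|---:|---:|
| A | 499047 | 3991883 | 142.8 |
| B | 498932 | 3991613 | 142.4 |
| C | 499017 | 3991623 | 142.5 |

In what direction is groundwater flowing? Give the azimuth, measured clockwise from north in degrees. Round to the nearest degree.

With h = a·x + b·y + c and A as origin, the differences give:
  (-115)·a + (-270)·b = -0.4
  (-30)·a + (-260)·b = -0.3
Eliminate b (×(-260) and ×(-270), subtract): 21800·a = 23.00 → a = ∂h/∂x = +0.001055
Back-substitute: b = ∂h/∂y = +0.001032.
Flow direction (−∇h) has components (-0.001055 E, -0.001032 N).
Azimuth = atan2(E, N) = atan2(-0.001055, -0.001032) = 225.6° ≈ 226°.

226°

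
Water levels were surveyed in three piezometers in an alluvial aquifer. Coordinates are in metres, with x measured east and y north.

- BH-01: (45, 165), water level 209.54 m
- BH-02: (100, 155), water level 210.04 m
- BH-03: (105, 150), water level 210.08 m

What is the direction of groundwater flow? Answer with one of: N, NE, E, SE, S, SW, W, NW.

Taking BH-01 as reference: BH-02−BH-01 = (55, -10, +0.50); BH-03−BH-01 = (60, -15, +0.54).
Determinant of the coordinate differences = 55·(-15) − 60·(-10) = -225.
∂h/∂x = [(+0.50)·(-15) − (+0.54)·(-10)] / -225 = +0.009333
∂h/∂y = [55·(+0.54) − 60·(+0.50)] / -225 = +0.001333
Flow = −∇h = (-0.009333 east, -0.001333 north), which points west.

W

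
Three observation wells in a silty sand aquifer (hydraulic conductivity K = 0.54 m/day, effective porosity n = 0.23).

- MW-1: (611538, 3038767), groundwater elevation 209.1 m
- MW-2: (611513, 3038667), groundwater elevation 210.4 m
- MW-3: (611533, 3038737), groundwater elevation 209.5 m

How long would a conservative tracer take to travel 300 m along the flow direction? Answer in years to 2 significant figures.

24 years

Differences from MW-1: to MW-2 (Δx, Δy, Δh) = (-25, -100, +1.3); to MW-3 = (-5, -30, +0.4).
Solve a·Δx + b·Δy = Δh: det = (-25)·(-30) − (-5)·(-100) = 250.
∂h/∂x = [(+1.3)·(-30) − (+0.4)·(-100)] / 250 = +0.004000
∂h/∂y = [(-25)·(+0.4) − (-5)·(+1.3)] / 250 = -0.01400
|∇h| = √(0.004000² + -0.01400²) = 0.01456
Seepage velocity v = K·i/n = 0.54 × 0.01456 / 0.23 = 0.03418 m/day.
t = 300 / 0.03418 = 8777 days = 24 years.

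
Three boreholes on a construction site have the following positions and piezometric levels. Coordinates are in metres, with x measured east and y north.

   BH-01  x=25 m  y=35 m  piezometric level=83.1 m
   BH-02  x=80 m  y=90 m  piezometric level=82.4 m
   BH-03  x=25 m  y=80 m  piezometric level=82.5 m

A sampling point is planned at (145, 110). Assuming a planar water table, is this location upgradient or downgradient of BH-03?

downgradient

Three-point gradient (reference BH-01): Δ to BH-02 = (55, 55, -0.7), Δ to BH-03 = (0, 45, -0.6).
∂h/∂x = +0.0006061, ∂h/∂y = -0.01333 (det = 2475).
Head at (145, 110) = 83.1 + (+0.0006061)·(120) + (-0.01333)·(75) = 82.17 m.
That is lower than the 82.5 m at BH-03, so the point is downgradient.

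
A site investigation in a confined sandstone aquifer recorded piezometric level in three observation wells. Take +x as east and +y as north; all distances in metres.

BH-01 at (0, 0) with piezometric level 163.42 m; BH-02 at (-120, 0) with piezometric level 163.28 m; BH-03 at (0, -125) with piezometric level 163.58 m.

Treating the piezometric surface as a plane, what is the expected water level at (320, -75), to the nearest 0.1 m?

163.9 m

∂h/∂x = (163.28 − 163.42) / (-120 − 0) = +0.001167
∂h/∂y = (163.58 − 163.42) / (-125 − 0) = -0.001280
h(320, -75) = 163.42 + (+0.001167)·(320) + (-0.001280)·(-75) = 163.42 +0.373 +0.096 = 163.889 m.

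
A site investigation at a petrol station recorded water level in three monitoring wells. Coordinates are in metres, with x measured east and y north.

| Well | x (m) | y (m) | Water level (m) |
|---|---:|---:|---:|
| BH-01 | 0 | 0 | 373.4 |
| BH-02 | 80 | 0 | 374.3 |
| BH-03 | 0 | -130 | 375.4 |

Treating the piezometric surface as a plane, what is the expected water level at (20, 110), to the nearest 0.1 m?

371.9 m

∂h/∂x = (374.3 − 373.4) / (80 − 0) = +0.01125
∂h/∂y = (375.4 − 373.4) / (-130 − 0) = -0.01538
h(20, 110) = 373.4 + (+0.01125)·(20) + (-0.01538)·(110) = 373.4 +0.225 -1.692 = 371.933 m.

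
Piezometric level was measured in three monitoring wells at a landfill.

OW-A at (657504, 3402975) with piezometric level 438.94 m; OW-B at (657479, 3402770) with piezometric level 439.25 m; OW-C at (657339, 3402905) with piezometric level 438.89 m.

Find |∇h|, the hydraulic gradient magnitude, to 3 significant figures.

With h = a·x + b·y + c and OW-A as origin, the differences give:
  (-25)·a + (-205)·b = +0.31
  (-165)·a + (-70)·b = -0.05
Eliminate b (×(-70) and ×(-205), subtract): -32075·a = -31.950 → a = ∂h/∂x = +0.0009961
Back-substitute: b = ∂h/∂y = -0.001634.
|∇h| = √(0.0009961² + -0.001634²) = 0.001914

0.00191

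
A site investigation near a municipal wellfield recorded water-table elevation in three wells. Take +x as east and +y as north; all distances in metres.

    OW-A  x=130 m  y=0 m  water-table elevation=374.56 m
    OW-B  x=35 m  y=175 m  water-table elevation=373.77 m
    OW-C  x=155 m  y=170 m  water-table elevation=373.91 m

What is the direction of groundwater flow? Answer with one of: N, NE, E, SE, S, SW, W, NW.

Taking OW-A as reference: OW-B−OW-A = (-95, 175, -0.79); OW-C−OW-A = (25, 170, -0.65).
Determinant of the coordinate differences = (-95)·170 − 25·175 = -20525.
∂h/∂x = [(-0.79)·170 − (-0.65)·175] / -20525 = +0.001001
∂h/∂y = [(-95)·(-0.65) − 25·(-0.79)] / -20525 = -0.003971
Flow = −∇h = (-0.001001 east, +0.003971 north), which points north.

N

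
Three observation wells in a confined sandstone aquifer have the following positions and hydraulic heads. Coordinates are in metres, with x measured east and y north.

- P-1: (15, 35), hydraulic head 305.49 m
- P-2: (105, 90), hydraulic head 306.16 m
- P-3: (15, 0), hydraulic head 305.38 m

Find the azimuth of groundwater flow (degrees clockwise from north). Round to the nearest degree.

With h = a·x + b·y + c and P-1 as origin, the differences give:
  90·a + 55·b = +0.67
  0·a + (-35)·b = -0.11
Eliminate b (×(-35) and ×55, subtract): -3150·a = -17.400 → a = ∂h/∂x = +0.005524
Back-substitute: b = ∂h/∂y = +0.003143.
Flow direction (−∇h) has components (-0.005524 E, -0.003143 N).
Azimuth = atan2(E, N) = atan2(-0.005524, -0.003143) = 240.4° ≈ 240°.

240°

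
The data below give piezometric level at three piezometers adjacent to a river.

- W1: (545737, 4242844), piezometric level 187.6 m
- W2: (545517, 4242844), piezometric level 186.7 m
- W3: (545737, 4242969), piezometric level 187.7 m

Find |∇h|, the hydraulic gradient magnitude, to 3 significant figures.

∂h/∂x = (186.7 − 187.6) / (545517 − 545737) = +0.004091
∂h/∂y = (187.7 − 187.6) / (4242969 − 4242844) = +0.0008000
|∇h| = √(0.004091² + 0.0008000²) = 0.004168

0.00417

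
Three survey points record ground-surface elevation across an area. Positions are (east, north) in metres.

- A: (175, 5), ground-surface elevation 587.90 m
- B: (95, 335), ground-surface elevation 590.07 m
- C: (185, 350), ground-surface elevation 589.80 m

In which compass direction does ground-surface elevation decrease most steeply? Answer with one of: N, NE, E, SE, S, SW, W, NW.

SE

With z = a·x + b·y + c and A as origin, the differences give:
  (-80)·a + 330·b = +2.17
  10·a + 345·b = +1.90
Eliminate b (×345 and ×330, subtract): -30900·a = 121.650 → a = ∂z/∂x = -0.003937
Back-substitute: b = ∂z/∂y = +0.005621.
Steepest decrease is along −∇f = (+0.003937 E, -0.005621 N) → southeast.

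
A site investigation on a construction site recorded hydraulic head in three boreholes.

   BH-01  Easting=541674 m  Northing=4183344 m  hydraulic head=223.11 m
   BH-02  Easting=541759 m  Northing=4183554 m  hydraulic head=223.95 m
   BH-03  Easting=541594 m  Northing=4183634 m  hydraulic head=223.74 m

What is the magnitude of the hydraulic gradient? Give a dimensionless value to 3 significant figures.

Three-point gradient (reference BH-01): Δ to BH-02 = (85, 210, +0.84), Δ to BH-03 = (-80, 290, +0.63).
∂h/∂x = +0.002685, ∂h/∂y = +0.002913 (det = 41450).
|∇h| = √(0.002685² + 0.002913²) = 0.003962

0.00396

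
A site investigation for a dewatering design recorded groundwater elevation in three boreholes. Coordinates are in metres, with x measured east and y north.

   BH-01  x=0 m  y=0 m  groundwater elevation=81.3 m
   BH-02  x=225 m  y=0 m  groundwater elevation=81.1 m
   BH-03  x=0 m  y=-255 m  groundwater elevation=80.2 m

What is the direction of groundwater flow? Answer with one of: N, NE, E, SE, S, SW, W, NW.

∂h/∂x = (81.1 − 81.3) / (225 − 0) = -0.0008889
∂h/∂y = (80.2 − 81.3) / (-255 − 0) = +0.004314
Flow = −∇h = (+0.0008889 east, -0.004314 north), which points south.

S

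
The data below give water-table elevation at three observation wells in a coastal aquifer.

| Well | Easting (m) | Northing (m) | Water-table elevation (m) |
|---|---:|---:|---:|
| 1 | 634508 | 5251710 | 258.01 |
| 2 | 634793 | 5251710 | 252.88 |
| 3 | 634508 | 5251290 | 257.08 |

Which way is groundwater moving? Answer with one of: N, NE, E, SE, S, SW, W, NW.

E

∂h/∂x = (252.88 − 258.01) / (634793 − 634508) = -0.01800
∂h/∂y = (257.08 − 258.01) / (5251290 − 5251710) = +0.002214
Flow = −∇h = (+0.01800 east, -0.002214 north), which points east.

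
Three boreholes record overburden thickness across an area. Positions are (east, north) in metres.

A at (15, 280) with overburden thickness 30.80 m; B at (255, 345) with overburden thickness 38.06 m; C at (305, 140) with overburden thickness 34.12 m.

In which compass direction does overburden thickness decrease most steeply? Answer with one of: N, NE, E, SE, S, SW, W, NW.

SW

Three-point gradient (reference A): Δ to B = (240, 65, +7.26), Δ to C = (290, -140, +3.32).
∂d/∂x = +0.02349, ∂d/∂y = +0.02495 (det = -52450).
Steepest decrease is along −∇f = (-0.02349 E, -0.02495 N) → southwest.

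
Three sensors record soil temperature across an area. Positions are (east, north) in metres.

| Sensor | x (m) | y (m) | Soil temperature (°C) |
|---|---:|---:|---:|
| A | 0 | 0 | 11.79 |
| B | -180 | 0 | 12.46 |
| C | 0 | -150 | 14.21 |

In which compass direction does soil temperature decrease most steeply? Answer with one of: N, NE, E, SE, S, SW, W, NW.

N

∂T/∂x = (12.46 − 11.79) / (-180 − 0) = -0.003722
∂T/∂y = (14.21 − 11.79) / (-150 − 0) = -0.01613
Steepest decrease is along −∇f = (+0.003722 E, +0.01613 N) → north.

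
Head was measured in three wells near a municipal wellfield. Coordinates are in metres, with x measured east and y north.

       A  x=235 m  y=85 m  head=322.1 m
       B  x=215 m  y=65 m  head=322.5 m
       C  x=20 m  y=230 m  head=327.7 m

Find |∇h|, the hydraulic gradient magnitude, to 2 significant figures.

0.024

Taking A as reference: B−A = (-20, -20, +0.4); C−A = (-215, 145, +5.6).
Determinant of the coordinate differences = (-20)·145 − (-215)·(-20) = -7200.
∂h/∂x = [(+0.4)·145 − (+5.6)·(-20)] / -7200 = -0.02361
∂h/∂y = [(-20)·(+5.6) − (-215)·(+0.4)] / -7200 = +0.003611
|∇h| = √(-0.02361² + 0.003611²) = 0.02388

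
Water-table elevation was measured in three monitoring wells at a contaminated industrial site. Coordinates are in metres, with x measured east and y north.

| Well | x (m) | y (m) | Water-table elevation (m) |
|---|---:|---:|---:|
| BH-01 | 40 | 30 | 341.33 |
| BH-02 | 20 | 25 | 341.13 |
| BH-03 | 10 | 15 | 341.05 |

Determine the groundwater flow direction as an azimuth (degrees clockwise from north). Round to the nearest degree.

With h = a·x + b·y + c and BH-01 as origin, the differences give:
  (-20)·a + (-5)·b = -0.20
  (-30)·a + (-15)·b = -0.28
Eliminate b (×(-15) and ×(-5), subtract): 150·a = 1.600 → a = ∂h/∂x = +0.01067
Back-substitute: b = ∂h/∂y = -0.002667.
Flow direction (−∇h) has components (-0.01067 E, +0.002667 N).
Azimuth = atan2(E, N) = atan2(-0.01067, +0.002667) = 284.0° ≈ 284°.

284°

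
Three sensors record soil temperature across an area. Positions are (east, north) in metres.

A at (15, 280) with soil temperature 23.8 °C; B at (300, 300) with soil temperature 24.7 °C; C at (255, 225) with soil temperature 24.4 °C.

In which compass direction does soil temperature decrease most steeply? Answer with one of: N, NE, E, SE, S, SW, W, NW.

SW

Three-point gradient (reference A): Δ to B = (285, 20, +0.9), Δ to C = (240, -55, +0.6).
∂T/∂x = +0.003004, ∂T/∂y = +0.002198 (det = -20475).
Steepest decrease is along −∇f = (-0.003004 E, -0.002198 N) → southwest.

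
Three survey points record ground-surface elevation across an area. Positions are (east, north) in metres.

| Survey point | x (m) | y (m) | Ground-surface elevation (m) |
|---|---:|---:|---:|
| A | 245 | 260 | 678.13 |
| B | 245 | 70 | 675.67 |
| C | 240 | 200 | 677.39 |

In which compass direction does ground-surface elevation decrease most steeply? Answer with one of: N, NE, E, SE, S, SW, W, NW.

Differences from A: to B (Δx, Δy, Δh) = (0, -190, -2.46); to C = (-5, -60, -0.74).
Determinant of the coordinate differences = 0·(-60) − (-5)·(-190) = -950.
∂z/∂x = [(-2.46)·(-60) − (-0.74)·(-190)] / -950 = -0.007368
∂z/∂y = [0·(-0.74) − (-5)·(-2.46)] / -950 = +0.01295
Steepest decrease is along −∇f = (+0.007368 E, -0.01295 N) → southeast.

SE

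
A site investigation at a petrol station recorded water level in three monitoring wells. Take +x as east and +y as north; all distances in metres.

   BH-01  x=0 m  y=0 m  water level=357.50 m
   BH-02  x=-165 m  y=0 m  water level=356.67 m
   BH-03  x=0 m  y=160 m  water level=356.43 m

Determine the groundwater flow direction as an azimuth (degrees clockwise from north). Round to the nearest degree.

∂h/∂x = (356.67 − 357.50) / (-165 − 0) = +0.005030
∂h/∂y = (356.43 − 357.50) / (160 − 0) = -0.006687
Flow direction (−∇h) has components (-0.005030 E, +0.006687 N).
Azimuth = atan2(E, N) = atan2(-0.005030, +0.006687) = 323.0° ≈ 323°.

323°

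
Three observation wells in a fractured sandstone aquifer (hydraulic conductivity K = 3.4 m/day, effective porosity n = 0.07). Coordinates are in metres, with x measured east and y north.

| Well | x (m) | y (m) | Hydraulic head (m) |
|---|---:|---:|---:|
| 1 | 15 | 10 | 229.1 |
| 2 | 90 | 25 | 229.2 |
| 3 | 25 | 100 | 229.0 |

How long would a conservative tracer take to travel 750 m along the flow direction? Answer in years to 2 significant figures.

Three-point gradient (reference 1): Δ to 2 = (75, 15, +0.1), Δ to 3 = (10, 90, -0.1).
∂h/∂x = +0.001591, ∂h/∂y = -0.001288 (det = 6600).
|∇h| = √(0.001591² + -0.001288²) = 0.002047
Seepage velocity v = K·i/n = 3.4 × 0.002047 / 0.07 = 0.09943 m/day.
t = 750 / 0.09943 = 7543 days = 20.7 years.

21 years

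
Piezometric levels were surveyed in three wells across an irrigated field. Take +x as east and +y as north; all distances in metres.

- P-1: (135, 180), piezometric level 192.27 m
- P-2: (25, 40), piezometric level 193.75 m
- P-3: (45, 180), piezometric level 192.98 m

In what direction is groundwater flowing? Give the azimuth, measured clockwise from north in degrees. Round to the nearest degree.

Taking P-1 as reference: P-2−P-1 = (-110, -140, +1.48); P-3−P-1 = (-90, 0, +0.71).
Solve a·Δx + b·Δy = Δh: det = (-110)·0 − (-90)·(-140) = -12600.
∂h/∂x = [(+1.48)·0 − (+0.71)·(-140)] / -12600 = -0.007889
∂h/∂y = [(-110)·(+0.71) − (-90)·(+1.48)] / -12600 = -0.004373
Flow direction (−∇h) has components (+0.007889 E, +0.004373 N).
Azimuth = atan2(E, N) = atan2(+0.007889, +0.004373) = 61.0° ≈ 061°.

061°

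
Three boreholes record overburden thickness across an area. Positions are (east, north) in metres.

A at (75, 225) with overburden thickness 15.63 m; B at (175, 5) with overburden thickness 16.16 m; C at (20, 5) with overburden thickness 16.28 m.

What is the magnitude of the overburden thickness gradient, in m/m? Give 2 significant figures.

0.0029 m/m

With d = a·x + b·y + c and A as origin, the differences give:
  100·a + (-220)·b = +0.53
  (-55)·a + (-220)·b = +0.65
Eliminate b (×(-220) and ×(-220), subtract): -34100·a = 26.400 → a = ∂d/∂x = -0.0007742
Back-substitute: b = ∂d/∂y = -0.002761.
|∇f| = √(-0.0007742² + -0.002761²) = 0.002867 m/m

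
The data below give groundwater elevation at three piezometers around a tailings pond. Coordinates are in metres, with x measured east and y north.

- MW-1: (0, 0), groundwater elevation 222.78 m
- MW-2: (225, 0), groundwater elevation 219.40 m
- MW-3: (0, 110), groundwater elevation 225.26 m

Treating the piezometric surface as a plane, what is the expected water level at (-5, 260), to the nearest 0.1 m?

228.7 m

∂h/∂x = (219.40 − 222.78) / (225 − 0) = -0.01502
∂h/∂y = (225.26 − 222.78) / (110 − 0) = +0.02255
h(-5, 260) = 222.78 + (-0.01502)·(-5) + (+0.02255)·(260) = 222.78 +0.075 +5.862 = 228.717 m.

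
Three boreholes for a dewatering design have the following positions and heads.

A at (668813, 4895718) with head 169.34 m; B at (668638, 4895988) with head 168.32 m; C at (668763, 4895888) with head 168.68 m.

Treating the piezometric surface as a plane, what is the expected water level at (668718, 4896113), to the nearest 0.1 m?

167.8 m

Differences from A: to B (Δx, Δy, Δh) = (-175, 270, -1.02); to C = (-50, 170, -0.66).
Solve a·Δx + b·Δy = Δh: det = (-175)·170 − (-50)·270 = -16250.
∂h/∂x = [(-1.02)·170 − (-0.66)·270] / -16250 = -0.0002954
∂h/∂y = [(-175)·(-0.66) − (-50)·(-1.02)] / -16250 = -0.003969
h(668718, 4896113) = 169.34 + (-0.0002954)·(-95) + (-0.003969)·(395) = 169.34 +0.028 -1.568 = 167.800 m.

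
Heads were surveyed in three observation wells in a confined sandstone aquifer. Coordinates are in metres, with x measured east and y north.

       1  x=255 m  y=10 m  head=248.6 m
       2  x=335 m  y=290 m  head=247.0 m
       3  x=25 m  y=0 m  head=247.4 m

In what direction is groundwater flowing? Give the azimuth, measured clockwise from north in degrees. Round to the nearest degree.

With h = a·x + b·y + c and 1 as origin, the differences give:
  80·a + 280·b = -1.6
  (-230)·a + (-10)·b = -1.2
Eliminate b (×(-10) and ×280, subtract): 63600·a = 352.00 → a = ∂h/∂x = +0.005535
Back-substitute: b = ∂h/∂y = -0.007296.
Flow direction (−∇h) has components (-0.005535 E, +0.007296 N).
Azimuth = atan2(E, N) = atan2(-0.005535, +0.007296) = 322.8° ≈ 323°.

323°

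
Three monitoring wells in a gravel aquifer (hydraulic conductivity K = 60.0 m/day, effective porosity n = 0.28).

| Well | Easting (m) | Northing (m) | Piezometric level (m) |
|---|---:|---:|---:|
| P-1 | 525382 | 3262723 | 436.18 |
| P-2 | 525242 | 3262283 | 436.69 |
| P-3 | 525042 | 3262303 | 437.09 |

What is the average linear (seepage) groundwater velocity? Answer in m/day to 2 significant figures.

Differences from P-1: to P-2 (Δx, Δy, Δh) = (-140, -440, +0.51); to P-3 = (-340, -420, +0.91).
Solve a·Δx + b·Δy = Δh: det = (-140)·(-420) − (-340)·(-440) = -90800.
∂h/∂x = [(+0.51)·(-420) − (+0.91)·(-440)] / -90800 = -0.002051
∂h/∂y = [(-140)·(+0.91) − (-340)·(+0.51)] / -90800 = -0.0005066
|∇h| = √(-0.002051² + -0.0005066²) = 0.002113
Seepage velocity v = K·i/n = 60.0 × 0.002113 / 0.28 = 0.4528 m/day.

0.45 m/day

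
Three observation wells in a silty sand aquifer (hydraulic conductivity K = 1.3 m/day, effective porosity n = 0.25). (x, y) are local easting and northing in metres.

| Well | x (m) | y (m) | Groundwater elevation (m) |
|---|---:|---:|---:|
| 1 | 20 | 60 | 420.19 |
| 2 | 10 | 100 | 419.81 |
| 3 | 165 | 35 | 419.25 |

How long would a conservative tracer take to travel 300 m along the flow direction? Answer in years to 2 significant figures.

11 years

Three-point gradient (reference 1): Δ to 2 = (-10, 40, -0.38), Δ to 3 = (145, -25, -0.94).
∂h/∂x = -0.008486, ∂h/∂y = -0.01162 (det = -5550).
|∇h| = √(-0.008486² + -0.01162²) = 0.01439
Seepage velocity v = K·i/n = 1.3 × 0.01439 / 0.25 = 0.07483 m/day.
t = 300 / 0.07483 = 4009 days = 11 years.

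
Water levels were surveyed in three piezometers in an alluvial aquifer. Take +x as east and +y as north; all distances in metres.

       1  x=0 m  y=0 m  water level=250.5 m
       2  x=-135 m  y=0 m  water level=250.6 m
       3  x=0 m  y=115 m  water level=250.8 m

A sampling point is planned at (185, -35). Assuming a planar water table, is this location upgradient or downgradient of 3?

∂h/∂x = (250.6 − 250.5) / (-135 − 0) = -0.0007407
∂h/∂y = (250.8 − 250.5) / (115 − 0) = +0.002609
Head at (185, -35) = 250.5 + (-0.0007407)·(185) + (+0.002609)·(-35) = 250.27 m.
That is lower than the 250.8 m at 3, so the point is downgradient.

downgradient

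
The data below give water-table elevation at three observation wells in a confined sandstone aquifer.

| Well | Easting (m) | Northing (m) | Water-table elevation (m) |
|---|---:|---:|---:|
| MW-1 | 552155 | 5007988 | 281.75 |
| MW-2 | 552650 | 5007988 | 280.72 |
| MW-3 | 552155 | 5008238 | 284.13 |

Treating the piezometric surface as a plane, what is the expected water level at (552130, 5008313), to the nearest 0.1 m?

∂h/∂x = (280.72 − 281.75) / (552650 − 552155) = -0.002081
∂h/∂y = (284.13 − 281.75) / (5008238 − 5007988) = +0.009520
h(552130, 5008313) = 281.75 + (-0.002081)·(-25) + (+0.009520)·(325) = 281.75 +0.052 +3.094 = 284.896 m.

284.9 m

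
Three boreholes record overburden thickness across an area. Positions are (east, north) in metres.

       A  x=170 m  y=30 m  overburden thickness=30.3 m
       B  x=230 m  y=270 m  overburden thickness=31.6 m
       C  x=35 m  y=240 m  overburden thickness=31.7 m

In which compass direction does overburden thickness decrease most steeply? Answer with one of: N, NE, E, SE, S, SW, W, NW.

S

Taking A as reference: B−A = (60, 240, +1.3); C−A = (-135, 210, +1.4).
Solve a·Δx + b·Δy = Δd: det = 60·210 − (-135)·240 = 45000.
∂d/∂x = [(+1.3)·210 − (+1.4)·240] / 45000 = -0.001400
∂d/∂y = [60·(+1.4) − (-135)·(+1.3)] / 45000 = +0.005767
Steepest decrease is along −∇f = (+0.001400 E, -0.005767 N) → south.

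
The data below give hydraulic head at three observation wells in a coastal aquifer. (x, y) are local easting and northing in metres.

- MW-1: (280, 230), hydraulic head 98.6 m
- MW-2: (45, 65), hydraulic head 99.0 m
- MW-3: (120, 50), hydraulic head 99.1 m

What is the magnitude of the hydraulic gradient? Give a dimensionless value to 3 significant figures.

0.00343

Differences from MW-1: to MW-2 (Δx, Δy, Δh) = (-235, -165, +0.4); to MW-3 = (-160, -180, +0.5).
Solve a·Δx + b·Δy = Δh: det = (-235)·(-180) − (-160)·(-165) = 15900.
∂h/∂x = [(+0.4)·(-180) − (+0.5)·(-165)] / 15900 = +0.0006604
∂h/∂y = [(-235)·(+0.5) − (-160)·(+0.4)] / 15900 = -0.003365
|∇h| = √(0.0006604² + -0.003365²) = 0.003429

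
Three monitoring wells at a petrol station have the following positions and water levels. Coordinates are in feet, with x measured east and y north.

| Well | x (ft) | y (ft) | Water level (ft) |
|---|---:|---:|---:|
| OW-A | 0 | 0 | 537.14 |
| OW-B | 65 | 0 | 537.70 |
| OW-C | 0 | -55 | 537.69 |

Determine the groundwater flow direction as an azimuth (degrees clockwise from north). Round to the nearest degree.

∂h/∂x = (537.70 − 537.14) / (65 − 0) = +0.008615
∂h/∂y = (537.69 − 537.14) / (-55 − 0) = -0.01000
Flow direction (−∇h) has components (-0.008615 E, +0.01000 N).
Azimuth = atan2(E, N) = atan2(-0.008615, +0.01000) = 319.3° ≈ 319°.

319°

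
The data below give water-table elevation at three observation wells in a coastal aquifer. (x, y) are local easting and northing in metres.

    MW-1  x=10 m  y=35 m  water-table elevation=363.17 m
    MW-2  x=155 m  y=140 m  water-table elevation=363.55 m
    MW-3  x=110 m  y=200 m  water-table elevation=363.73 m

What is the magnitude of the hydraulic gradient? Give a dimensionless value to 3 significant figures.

Three-point gradient (reference MW-1): Δ to MW-2 = (145, 105, +0.38), Δ to MW-3 = (100, 165, +0.56).
∂h/∂x = +0.0002905, ∂h/∂y = +0.003218 (det = 13425).
|∇h| = √(0.0002905² + 0.003218²) = 0.003231

0.00323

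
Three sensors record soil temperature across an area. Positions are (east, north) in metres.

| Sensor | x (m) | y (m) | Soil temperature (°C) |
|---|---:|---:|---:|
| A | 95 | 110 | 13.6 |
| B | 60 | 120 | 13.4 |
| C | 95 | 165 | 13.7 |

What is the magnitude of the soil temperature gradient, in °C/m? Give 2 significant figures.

0.0065 °C/m

With T = a·x + b·y + c and A as origin, the differences give:
  (-35)·a + 10·b = -0.2
  0·a + 55·b = +0.1
Eliminate b (×55 and ×10, subtract): -1925·a = -12.00 → a = ∂T/∂x = +0.006234
Back-substitute: b = ∂T/∂y = +0.001818.
|∇f| = √(0.006234² + 0.001818²) = 0.006494 °C/m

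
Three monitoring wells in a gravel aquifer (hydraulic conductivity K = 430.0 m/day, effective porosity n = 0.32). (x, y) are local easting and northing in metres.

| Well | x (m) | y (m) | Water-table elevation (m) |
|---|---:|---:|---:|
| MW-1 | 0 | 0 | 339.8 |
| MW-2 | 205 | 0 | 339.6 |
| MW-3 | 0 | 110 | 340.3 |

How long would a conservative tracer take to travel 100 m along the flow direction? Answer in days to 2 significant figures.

16 days

∂h/∂x = (339.6 − 339.8) / (205 − 0) = -0.0009756
∂h/∂y = (340.3 − 339.8) / (110 − 0) = +0.004545
|∇h| = √(-0.0009756² + 0.004545²) = 0.004649
Seepage velocity v = K·i/n = 430.0 × 0.004649 / 0.32 = 6.247 m/day.
t = 100 / 6.247 = 16.01 days.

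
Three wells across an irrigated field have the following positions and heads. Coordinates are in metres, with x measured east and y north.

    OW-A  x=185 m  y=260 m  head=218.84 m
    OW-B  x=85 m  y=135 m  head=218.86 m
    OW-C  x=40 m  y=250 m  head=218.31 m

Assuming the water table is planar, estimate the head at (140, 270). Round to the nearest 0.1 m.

Taking OW-A as reference: OW-B−OW-A = (-100, -125, +0.02); OW-C−OW-A = (-145, -10, -0.53).
Determinant of the coordinate differences = (-100)·(-10) − (-145)·(-125) = -17125.
∂h/∂x = [(+0.02)·(-10) − (-0.53)·(-125)] / -17125 = +0.003880
∂h/∂y = [(-100)·(-0.53) − (-145)·(+0.02)] / -17125 = -0.003264
h(140, 270) = 218.84 + (+0.003880)·(-45) + (-0.003264)·(10) = 218.84 -0.175 -0.033 = 218.633 m.

218.6 m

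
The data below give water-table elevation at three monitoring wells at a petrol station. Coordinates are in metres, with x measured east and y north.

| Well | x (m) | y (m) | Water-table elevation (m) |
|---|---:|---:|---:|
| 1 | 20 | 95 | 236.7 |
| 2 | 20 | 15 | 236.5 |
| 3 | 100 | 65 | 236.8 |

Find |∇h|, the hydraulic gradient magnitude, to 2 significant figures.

With h = a·x + b·y + c and 1 as origin, the differences give:
  0·a + (-80)·b = -0.2
  80·a + (-30)·b = +0.1
Eliminate b (×(-30) and ×(-80), subtract): 6400·a = 14.00 → a = ∂h/∂x = +0.002188
Back-substitute: b = ∂h/∂y = +0.002500.
|∇h| = √(0.002188² + 0.002500²) = 0.003322

0.0033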